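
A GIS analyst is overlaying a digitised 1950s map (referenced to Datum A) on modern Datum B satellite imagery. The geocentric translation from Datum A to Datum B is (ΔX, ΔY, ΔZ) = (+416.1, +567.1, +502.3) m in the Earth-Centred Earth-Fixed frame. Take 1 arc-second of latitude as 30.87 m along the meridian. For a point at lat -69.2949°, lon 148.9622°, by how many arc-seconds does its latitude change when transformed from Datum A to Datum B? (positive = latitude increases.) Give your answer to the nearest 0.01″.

Δφ = 3.81″

sin φ = -0.935413, cos φ = 0.353558, sin λ = 0.515603, cos λ = -0.856827.
North component: ΔN = −sin φ cos λ·ΔX − sin φ sin λ·ΔY + cos φ·ΔZ = −(-0.935413)(-0.856827)(416.1) − (-0.935413)(0.515603)(567.1) + (0.353558)(502.3) = 117.61 m.
1° of latitude spans 3600 × 30.87 = 111132 m, so Δφ = 117.61 / 111132 × 3600 = 3.810″.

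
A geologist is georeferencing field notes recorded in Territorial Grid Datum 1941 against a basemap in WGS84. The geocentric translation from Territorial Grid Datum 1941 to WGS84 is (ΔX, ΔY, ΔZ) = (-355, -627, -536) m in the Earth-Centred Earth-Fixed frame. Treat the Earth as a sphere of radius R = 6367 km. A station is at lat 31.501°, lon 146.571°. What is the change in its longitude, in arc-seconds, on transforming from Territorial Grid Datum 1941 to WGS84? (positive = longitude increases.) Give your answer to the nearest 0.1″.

sin φ = 0.522513, cos φ = 0.852631, sin λ = 0.550903, cos λ = -0.834569.
East component: ΔE = −sin λ·ΔX + cos λ·ΔY = −(0.550903)(-355) + (-0.834569)(-627) = 718.85 m.
1° of latitude spans πR/180 = 111125 m; at latitude φ, 1° of longitude spans that × cos φ = 94748.7 m, so Δλ = 718.85 / 94748.7 × 3600 = 27.313″.

Δλ = 27.3″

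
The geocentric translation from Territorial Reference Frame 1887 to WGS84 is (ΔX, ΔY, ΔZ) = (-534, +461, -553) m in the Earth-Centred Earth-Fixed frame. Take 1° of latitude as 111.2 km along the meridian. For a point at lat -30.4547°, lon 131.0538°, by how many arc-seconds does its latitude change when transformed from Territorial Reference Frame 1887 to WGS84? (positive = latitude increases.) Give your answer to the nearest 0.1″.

Δφ = -4.0″

sin φ = -0.506857, cos φ = 0.862030, sin λ = 0.754093, cos λ = -0.656767.
North component: ΔN = −sin φ cos λ·ΔX − sin φ sin λ·ΔY + cos φ·ΔZ = −(-0.506857)(-0.656767)(-534) − (-0.506857)(0.754093)(461) + (0.862030)(-553) = -122.74 m.
1° of latitude spans 111200 m, so Δφ = -122.74 / 111200 × 3600 = -3.974″.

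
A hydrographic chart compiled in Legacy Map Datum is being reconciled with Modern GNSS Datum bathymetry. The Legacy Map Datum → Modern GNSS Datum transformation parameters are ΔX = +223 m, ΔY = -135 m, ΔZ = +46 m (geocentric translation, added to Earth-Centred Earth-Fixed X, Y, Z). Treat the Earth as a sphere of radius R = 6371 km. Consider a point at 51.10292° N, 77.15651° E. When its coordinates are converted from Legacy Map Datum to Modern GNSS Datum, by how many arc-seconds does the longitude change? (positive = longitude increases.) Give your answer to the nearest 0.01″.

sin φ = 0.778275, cos φ = 0.627923, sin λ = 0.974981, cos λ = 0.222289.
East component: ΔE = −sin λ·ΔX + cos λ·ΔY = −(0.974981)(223) + (0.222289)(-135) = -247.43 m.
1° of latitude spans πR/180 = 111195 m; at latitude φ, 1° of longitude spans that × cos φ = 69821.9 m, so Δλ = -247.43 / 69821.9 × 3600 = -12.757″.

Δλ = -12.76″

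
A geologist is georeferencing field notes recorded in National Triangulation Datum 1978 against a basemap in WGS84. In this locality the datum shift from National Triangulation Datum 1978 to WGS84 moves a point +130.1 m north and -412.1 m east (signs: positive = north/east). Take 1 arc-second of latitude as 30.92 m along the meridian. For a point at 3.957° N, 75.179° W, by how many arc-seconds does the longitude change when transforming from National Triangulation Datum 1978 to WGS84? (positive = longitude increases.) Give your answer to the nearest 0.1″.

At latitude 3.957°, cos φ = 0.997616.
1″ of longitude at this latitude = 30.92 × cos φ = 30.8463 m, so Δλ = -412.1 / 30.8463 = -13.360″.

Δλ = -13.4″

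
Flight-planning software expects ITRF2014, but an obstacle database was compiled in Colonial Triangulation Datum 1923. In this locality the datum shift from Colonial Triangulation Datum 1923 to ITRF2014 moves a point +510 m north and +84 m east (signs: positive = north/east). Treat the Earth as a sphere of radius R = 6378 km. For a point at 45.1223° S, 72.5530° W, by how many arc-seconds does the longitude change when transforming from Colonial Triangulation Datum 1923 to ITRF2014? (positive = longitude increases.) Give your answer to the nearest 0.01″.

Δλ = 3.85″

At latitude -45.1223°, cos φ = 0.705596.
One radian of longitude at latitude φ spans R cos φ, so Δλ = ΔE / (R cos φ) = 84.0 / (6378000 × 0.705596) = 1.8665e-05 rad = 3.850″.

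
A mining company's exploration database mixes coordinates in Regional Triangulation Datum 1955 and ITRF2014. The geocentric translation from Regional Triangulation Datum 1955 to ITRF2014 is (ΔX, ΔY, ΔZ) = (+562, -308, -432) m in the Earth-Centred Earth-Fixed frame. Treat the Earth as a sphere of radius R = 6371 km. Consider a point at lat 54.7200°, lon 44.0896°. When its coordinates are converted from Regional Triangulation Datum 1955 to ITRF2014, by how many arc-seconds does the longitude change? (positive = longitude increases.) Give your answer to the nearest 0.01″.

sin φ = 0.816339, cos φ = 0.577573, sin λ = 0.695782, cos λ = 0.718253.
East component: ΔE = −sin λ·ΔX + cos λ·ΔY = −(0.695782)(562) + (0.718253)(-308) = -612.25 m.
1° of latitude spans πR/180 = 111195 m; at latitude φ, 1° of longitude spans that × cos φ = 64223.2 m, so Δλ = -612.25 / 64223.2 × 3600 = -34.319″.

Δλ = -34.32″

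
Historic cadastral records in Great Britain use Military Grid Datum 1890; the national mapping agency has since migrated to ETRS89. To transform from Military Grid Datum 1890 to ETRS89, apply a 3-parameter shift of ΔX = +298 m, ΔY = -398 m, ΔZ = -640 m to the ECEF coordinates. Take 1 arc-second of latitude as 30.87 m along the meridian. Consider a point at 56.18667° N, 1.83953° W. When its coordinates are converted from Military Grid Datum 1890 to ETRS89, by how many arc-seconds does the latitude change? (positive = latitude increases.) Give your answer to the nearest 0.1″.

Δφ = -19.9″

sin φ = 0.830855, cos φ = 0.556489, sin λ = -0.032100, cos λ = 0.999485.
North component: ΔN = −sin φ cos λ·ΔX − sin φ sin λ·ΔY + cos φ·ΔZ = −(0.830855)(0.999485)(298) − (0.830855)(-0.032100)(-398) + (0.556489)(-640) = -614.24 m.
1° of latitude spans 3600 × 30.87 = 111132 m, so Δφ = -614.24 / 111132 × 3600 = -19.897″.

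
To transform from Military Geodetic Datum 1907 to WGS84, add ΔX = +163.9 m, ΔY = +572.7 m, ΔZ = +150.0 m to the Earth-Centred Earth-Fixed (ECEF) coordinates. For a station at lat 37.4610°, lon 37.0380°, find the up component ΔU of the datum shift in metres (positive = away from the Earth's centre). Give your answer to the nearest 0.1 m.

ΔU = 468.9 m

At φ = 37.4610°, λ = 37.0380°: sin φ = 0.608221, cos φ = 0.793768, sin λ = 0.602345, cos λ = 0.798236.
ΔU = cos φ cos λ·ΔX + cos φ sin λ·ΔY + sin φ·ΔZ = (0.793768)(0.798236)(163.9) + (0.793768)(0.602345)(572.7) + (0.608221)(150.0) = 468.90 m.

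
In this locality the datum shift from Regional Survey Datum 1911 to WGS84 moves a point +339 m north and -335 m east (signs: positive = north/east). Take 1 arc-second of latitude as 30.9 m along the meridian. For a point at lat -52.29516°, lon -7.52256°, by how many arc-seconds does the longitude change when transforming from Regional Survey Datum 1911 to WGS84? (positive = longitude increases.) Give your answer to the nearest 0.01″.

At latitude -52.29516°, cos φ = 0.611594.
1″ of longitude at this latitude = 30.90 × cos φ = 18.8983 m, so Δλ = -335.0 / 18.8983 = -17.727″.

Δλ = -17.73″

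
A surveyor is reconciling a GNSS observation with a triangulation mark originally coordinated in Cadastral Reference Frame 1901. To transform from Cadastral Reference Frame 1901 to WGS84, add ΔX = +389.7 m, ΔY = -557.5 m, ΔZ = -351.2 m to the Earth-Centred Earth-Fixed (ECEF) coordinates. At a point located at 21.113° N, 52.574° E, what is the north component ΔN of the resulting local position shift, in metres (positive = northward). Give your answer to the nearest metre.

ΔN = -253 m

The local north axis is (−sin φ cos λ, −sin φ sin λ, cos φ), giving ΔN = -85.310 + 159.476 − 327.625 = -253.46 m.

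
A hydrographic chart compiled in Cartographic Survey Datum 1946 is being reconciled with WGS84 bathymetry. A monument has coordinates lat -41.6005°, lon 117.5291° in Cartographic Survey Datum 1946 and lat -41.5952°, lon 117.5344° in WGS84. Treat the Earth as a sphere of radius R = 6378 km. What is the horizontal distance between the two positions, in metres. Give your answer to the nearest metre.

Δφ = -41.5952° − -41.6005° = +0.0053°; Δλ = 117.5344° − 117.5291° = +0.0053°.
1° along a meridian = πR/180 = 111317 m.
ΔN = Δφ × 111317 = 590.0 m; ΔE = Δλ × 111317 × cos(-41.6005°) = +0.0053 × 111317 × 0.747792 = 441.2 m.
Distance = √(ΔE² + ΔN²) = √(441.2² + 590.0²) = 736.7 m.

737 m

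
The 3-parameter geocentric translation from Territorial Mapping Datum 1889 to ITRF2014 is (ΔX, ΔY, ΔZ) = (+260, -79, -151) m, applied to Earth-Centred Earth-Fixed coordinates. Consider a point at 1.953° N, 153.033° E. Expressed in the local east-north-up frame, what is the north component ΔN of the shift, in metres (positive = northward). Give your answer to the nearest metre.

ΔN = -142 m

At φ = 1.953°, λ = 153.033°: sin φ = 0.034080, cos φ = 0.999419, sin λ = 0.453477, cos λ = -0.891268.
ΔN = −sin φ cos λ·ΔX − sin φ sin λ·ΔY + cos φ·ΔZ = −(0.034080)(-0.891268)(260) − (0.034080)(0.453477)(-79) + (0.999419)(-151) = -141.79 m.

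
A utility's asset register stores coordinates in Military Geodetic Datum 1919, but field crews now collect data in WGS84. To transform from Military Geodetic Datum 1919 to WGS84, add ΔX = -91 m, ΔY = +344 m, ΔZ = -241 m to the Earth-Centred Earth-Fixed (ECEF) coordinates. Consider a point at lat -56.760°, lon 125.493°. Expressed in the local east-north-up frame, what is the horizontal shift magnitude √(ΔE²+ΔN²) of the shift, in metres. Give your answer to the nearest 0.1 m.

192.9 m

At φ = -56.760°, λ = 125.493°: sin φ = -0.836382, cos φ = 0.548147, sin λ = 0.814186, cos λ = -0.580603.
ΔE = −sin λ·ΔX + cos λ·ΔY = −(0.814186)·(-91) + (-0.580603)·(344) = -125.64 m.
ΔN = −sin φ cos λ·ΔX − sin φ sin λ·ΔY + cos φ·ΔZ = −(-0.836382)(-0.580603)(-91) − (-0.836382)(0.814186)(344) + (0.548147)(-241) = 146.34 m.
Horizontal magnitude = √(ΔE² + ΔN²) = √((-125.64)² + 146.34²) = 192.87 m.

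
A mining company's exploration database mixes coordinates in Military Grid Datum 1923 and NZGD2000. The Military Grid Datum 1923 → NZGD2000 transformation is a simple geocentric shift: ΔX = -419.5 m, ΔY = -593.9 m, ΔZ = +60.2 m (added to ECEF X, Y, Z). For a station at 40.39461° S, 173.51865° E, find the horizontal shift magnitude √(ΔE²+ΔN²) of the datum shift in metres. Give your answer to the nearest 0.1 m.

At φ = -40.39461°, λ = 173.51865°: sin φ = -0.648048, cos φ = 0.761599, sin λ = 0.112880, cos λ = -0.993609.
ΔE = −sin λ·ΔX + cos λ·ΔY = −(0.112880)·(-419.5) + (-0.993609)·(-593.9) = 637.46 m.
ΔN = −sin φ cos λ·ΔX − sin φ sin λ·ΔY + cos φ·ΔZ = −(-0.648048)(-0.993609)(-419.5) − (-0.648048)(0.112880)(-593.9) + (0.761599)(60.2) = 272.52 m.
Horizontal magnitude = √(ΔE² + ΔN²) = √(637.46² + 272.52²) = 693.27 m.

693.3 m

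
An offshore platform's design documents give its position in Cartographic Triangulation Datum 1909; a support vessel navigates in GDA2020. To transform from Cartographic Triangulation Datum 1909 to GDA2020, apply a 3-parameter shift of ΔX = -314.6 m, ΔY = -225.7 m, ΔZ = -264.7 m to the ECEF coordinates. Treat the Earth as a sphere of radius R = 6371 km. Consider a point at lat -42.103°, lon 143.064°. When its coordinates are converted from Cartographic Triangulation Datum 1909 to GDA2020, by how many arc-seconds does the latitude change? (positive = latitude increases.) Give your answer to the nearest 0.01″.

sin φ = -0.670465, cos φ = 0.741941, sin λ = 0.600923, cos λ = -0.799307.
North component: ΔN = −sin φ cos λ·ΔX − sin φ sin λ·ΔY + cos φ·ΔZ = −(-0.670465)(-0.799307)(-314.6) − (-0.670465)(0.600923)(-225.7) + (0.741941)(-264.7) = -118.73 m.
1° of latitude spans πR/180 = 111195 m, so Δφ = -118.73 / 111195 × 3600 = -3.844″.

Δφ = -3.84″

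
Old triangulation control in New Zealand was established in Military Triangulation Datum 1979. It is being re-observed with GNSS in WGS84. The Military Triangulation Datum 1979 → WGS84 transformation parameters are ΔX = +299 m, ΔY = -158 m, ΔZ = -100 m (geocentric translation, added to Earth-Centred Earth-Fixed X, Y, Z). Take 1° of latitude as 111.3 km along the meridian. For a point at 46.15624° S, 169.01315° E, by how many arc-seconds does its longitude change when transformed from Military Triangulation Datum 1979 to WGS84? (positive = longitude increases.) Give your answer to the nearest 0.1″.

sin φ = -0.721231, cos φ = 0.692694, sin λ = 0.190584, cos λ = -0.981671.
East component: ΔE = −sin λ·ΔX + cos λ·ΔY = −(0.190584)(299) + (-0.981671)(-158) = 98.12 m.
1° of latitude spans 111300 m; at latitude φ, 1° of longitude spans that × cos φ = 77096.9 m, so Δλ = 98.12 / 77096.9 × 3600 = 4.582″.

Δλ = 4.6″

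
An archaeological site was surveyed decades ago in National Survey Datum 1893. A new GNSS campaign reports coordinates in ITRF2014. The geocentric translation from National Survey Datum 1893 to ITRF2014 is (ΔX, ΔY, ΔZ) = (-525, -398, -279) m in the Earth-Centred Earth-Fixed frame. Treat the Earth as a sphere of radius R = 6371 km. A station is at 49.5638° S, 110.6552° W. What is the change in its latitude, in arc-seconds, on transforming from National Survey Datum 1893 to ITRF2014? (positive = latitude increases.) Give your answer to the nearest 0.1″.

sin φ = -0.761129, cos φ = 0.648601, sin λ = -0.935720, cos λ = -0.352743.
North component: ΔN = −sin φ cos λ·ΔX − sin φ sin λ·ΔY + cos φ·ΔZ = −(-0.761129)(-0.352743)(-525) − (-0.761129)(-0.935720)(-398) + (0.648601)(-279) = 243.45 m.
1° of latitude spans πR/180 = 111195 m, so Δφ = 243.45 / 111195 × 3600 = 7.882″.

Δφ = 7.9″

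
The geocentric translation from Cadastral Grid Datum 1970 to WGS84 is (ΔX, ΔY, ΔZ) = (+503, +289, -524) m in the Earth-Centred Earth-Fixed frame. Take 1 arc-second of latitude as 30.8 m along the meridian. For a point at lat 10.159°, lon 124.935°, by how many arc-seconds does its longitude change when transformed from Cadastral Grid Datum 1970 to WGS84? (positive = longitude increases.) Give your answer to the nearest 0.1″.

sin φ = 0.176380, cos φ = 0.984322, sin λ = 0.819802, cos λ = -0.572647.
East component: ΔE = −sin λ·ΔX + cos λ·ΔY = −(0.819802)(503) + (-0.572647)(289) = -577.86 m.
1° of latitude spans 3600 × 30.80 = 110880 m; at latitude φ, 1° of longitude spans that × cos φ = 109141.6 m, so Δλ = -577.86 / 109141.6 × 3600 = -19.060″.

Δλ = -19.1″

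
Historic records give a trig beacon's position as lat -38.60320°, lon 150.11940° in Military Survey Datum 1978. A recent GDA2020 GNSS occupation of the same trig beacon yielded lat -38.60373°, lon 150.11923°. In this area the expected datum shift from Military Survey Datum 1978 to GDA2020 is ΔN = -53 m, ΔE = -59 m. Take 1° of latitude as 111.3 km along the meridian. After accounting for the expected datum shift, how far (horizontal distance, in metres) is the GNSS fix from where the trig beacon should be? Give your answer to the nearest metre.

Observed coordinate differences: Δφ = -0.00053°, Δλ = -0.00017°.
Converting to metres (1° lat = 111300 m, cos φ = 0.781486): observed ΔN = -59.0 m, observed ΔE = -14.8 m.
Subtracting the expected shift leaves a residual of -59.0 − (-53) = -6.0 m north and -14.8 − (-59) = 44.2 m east.
Residual distance = √((-6.0)² + 44.2²) = 44.6 m.

45 m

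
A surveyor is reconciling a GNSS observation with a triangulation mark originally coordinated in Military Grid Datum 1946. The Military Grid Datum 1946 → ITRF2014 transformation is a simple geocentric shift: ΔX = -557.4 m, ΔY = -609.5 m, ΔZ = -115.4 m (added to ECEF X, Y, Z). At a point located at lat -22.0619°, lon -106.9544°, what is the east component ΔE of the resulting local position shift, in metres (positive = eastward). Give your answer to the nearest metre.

ΔE = -355 m

The local east axis at (φ, λ) is (−sin λ, cos λ, 0), so ΔE = −sin(-106.9544°)·(-557.4) + cos(-106.9544°)·(-609.5) = -355.44 m.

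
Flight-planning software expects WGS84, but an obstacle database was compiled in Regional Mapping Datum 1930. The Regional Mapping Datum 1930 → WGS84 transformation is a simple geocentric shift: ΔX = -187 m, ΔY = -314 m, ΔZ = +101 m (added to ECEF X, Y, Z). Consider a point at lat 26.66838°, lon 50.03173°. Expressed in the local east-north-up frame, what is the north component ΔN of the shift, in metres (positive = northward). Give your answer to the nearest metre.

ΔN = 252 m

At φ = 26.66838°, λ = 50.03173°: sin φ = 0.448826, cos φ = 0.893619, sin λ = 0.766400, cos λ = 0.642363.
ΔN = −sin φ cos λ·ΔX − sin φ sin λ·ΔY + cos φ·ΔZ = −(0.448826)(0.642363)(-187) − (0.448826)(0.766400)(-314) + (0.893619)(101) = 252.18 m.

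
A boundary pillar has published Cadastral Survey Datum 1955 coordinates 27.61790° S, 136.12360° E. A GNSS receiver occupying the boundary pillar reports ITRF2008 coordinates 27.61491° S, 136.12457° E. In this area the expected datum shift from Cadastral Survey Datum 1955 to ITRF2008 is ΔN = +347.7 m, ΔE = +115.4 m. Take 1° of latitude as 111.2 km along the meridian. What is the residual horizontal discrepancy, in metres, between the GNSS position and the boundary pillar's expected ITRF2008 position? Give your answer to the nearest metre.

Observed coordinate differences: Δφ = +0.00299°, Δλ = +0.00097°.
Converting to metres (1° lat = 111200 m, cos φ = 0.886059): observed ΔN = 332.5 m, observed ΔE = 95.6 m.
Subtracting the expected shift leaves a residual of 332.5 − (347.7) = -15.2 m north and 95.6 − (115.4) = -19.8 m east.
Residual distance = √((-15.2)² + (-19.8)²) = 25.0 m.

25 m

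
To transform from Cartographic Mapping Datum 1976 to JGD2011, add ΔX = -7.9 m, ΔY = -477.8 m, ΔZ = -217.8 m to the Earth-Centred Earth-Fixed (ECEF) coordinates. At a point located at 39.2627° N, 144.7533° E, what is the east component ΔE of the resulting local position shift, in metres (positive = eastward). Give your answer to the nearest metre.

ΔE = 395 m

The local east axis at (φ, λ) is (−sin λ, cos λ, 0), so ΔE = −sin(144.7533°)·(-7.9) + cos(144.7533°)·(-477.8) = 394.77 m.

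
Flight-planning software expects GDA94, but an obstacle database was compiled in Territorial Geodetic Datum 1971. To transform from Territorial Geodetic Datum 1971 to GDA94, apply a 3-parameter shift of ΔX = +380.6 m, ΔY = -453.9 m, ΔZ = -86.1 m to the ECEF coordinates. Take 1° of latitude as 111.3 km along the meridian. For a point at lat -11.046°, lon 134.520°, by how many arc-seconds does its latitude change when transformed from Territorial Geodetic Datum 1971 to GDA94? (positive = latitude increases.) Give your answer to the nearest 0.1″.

Δφ = -6.4″

sin φ = -0.191597, cos φ = 0.981474, sin λ = 0.713006, cos λ = -0.701158.
North component: ΔN = −sin φ cos λ·ΔX − sin φ sin λ·ΔY + cos φ·ΔZ = −(-0.191597)(-0.701158)(380.6) − (-0.191597)(0.713006)(-453.9) + (0.981474)(-86.1) = -197.64 m.
1° of latitude spans 111300 m, so Δφ = -197.64 / 111300 × 3600 = -6.393″.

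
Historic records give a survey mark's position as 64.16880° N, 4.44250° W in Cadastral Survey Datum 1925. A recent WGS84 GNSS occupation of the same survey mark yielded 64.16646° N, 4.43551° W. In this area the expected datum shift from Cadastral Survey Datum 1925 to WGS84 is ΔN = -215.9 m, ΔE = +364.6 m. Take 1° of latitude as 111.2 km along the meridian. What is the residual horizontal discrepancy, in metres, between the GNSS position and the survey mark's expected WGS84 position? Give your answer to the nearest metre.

Observed coordinate differences: Δφ = -0.00234°, Δλ = +0.00699°.
Converting to metres (1° lat = 111200 m, cos φ = 0.435721): observed ΔN = -260.2 m, observed ΔE = 338.7 m.
Subtracting the expected shift leaves a residual of -260.2 − (-215.9) = -44.3 m north and 338.7 − (364.6) = -25.9 m east.
Residual distance = √((-44.3)² + (-25.9)²) = 51.3 m.

51 m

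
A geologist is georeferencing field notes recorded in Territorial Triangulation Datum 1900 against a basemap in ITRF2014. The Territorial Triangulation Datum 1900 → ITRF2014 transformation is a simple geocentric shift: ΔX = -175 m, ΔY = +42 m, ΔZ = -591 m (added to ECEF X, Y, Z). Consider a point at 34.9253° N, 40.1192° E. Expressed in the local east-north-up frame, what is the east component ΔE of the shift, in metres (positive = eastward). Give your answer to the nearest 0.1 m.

At φ = 34.9253°, λ = 40.1192°: sin φ = 0.572508, cos φ = 0.819899, sin λ = 0.644380, cos λ = 0.764706.
ΔE = −sin λ·ΔX + cos λ·ΔY = −(0.644380)·(-175) + (0.764706)·(42) = 144.88 m.

ΔE = 144.9 m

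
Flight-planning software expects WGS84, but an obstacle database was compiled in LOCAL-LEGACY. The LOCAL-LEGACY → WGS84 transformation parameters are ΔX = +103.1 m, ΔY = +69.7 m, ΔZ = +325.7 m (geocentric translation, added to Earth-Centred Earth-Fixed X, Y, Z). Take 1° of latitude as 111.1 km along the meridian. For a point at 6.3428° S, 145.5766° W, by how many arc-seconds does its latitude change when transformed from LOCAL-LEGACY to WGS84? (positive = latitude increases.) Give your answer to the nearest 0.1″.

sin φ = -0.110477, cos φ = 0.993879, sin λ = -0.565304, cos λ = -0.824883.
North component: ΔN = −sin φ cos λ·ΔX − sin φ sin λ·ΔY + cos φ·ΔZ = −(-0.110477)(-0.824883)(103.1) − (-0.110477)(-0.565304)(69.7) + (0.993879)(325.7) = 309.96 m.
1° of latitude spans 111100 m, so Δφ = 309.96 / 111100 × 3600 = 10.044″.

Δφ = 10.0″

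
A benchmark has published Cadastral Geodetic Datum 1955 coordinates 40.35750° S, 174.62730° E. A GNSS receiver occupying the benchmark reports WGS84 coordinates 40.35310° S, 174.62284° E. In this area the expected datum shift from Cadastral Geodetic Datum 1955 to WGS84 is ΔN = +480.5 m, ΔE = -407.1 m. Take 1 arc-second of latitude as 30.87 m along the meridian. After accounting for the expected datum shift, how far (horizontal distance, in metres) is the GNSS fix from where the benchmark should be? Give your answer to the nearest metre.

31 m

Observed coordinate differences: Δφ = +0.00440°, Δλ = -0.00446°.
Converting to metres (1° lat = 111132 m, cos φ = 0.762019): observed ΔN = 489.0 m, observed ΔE = -377.7 m.
Subtracting the expected shift leaves a residual of 489.0 − (480.5) = 8.5 m north and -377.7 − (-407.1) = 29.4 m east.
Residual distance = √(8.5² + 29.4²) = 30.6 m.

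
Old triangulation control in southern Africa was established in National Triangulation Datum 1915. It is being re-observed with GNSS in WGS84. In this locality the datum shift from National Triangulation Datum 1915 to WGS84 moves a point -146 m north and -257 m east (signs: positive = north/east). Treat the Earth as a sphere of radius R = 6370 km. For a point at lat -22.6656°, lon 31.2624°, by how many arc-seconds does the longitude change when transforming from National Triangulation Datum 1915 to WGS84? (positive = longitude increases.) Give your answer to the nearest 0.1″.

Δλ = -9.0″

At latitude -22.6656°, cos φ = 0.922770.
One radian of longitude at latitude φ spans R cos φ, so Δλ = ΔE / (R cos φ) = -257.0 / (6370000 × 0.922770) = -4.3722e-05 rad = -9.018″.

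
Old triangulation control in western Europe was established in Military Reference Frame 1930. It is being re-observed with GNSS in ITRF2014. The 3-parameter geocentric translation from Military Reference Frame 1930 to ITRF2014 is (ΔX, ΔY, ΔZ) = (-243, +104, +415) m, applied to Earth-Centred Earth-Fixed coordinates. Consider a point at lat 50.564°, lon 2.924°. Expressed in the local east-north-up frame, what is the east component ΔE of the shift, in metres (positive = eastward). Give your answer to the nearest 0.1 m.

At φ = 50.564°, λ = 2.924°: sin φ = 0.772335, cos φ = 0.635216, sin λ = 0.051011, cos λ = 0.998698.
ΔE = −sin λ·ΔX + cos λ·ΔY = −(0.051011)·(-243) + (0.998698)·(104) = 116.26 m.

ΔE = 116.3 m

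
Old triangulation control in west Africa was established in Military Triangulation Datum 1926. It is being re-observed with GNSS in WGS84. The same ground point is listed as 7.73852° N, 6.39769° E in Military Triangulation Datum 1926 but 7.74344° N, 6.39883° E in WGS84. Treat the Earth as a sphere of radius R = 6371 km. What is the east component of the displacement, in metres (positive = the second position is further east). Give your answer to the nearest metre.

ΔE = 126 m

Δφ = 7.74344° − 7.73852° = +0.00492°; Δλ = 6.39883° − 6.39769° = +0.00114°.
1° along a meridian = πR/180 = 111195 m.
ΔN = Δφ × 111195 = 547.1 m; ΔE = Δλ × 111195 × cos(7.73852°) = +0.00114 × 111195 × 0.990893 = 125.6 m.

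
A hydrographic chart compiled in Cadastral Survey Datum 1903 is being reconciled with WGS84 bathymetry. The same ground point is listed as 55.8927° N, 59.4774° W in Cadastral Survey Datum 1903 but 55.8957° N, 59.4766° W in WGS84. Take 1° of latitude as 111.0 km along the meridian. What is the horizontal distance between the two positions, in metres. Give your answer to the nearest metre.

Δφ = 55.8957° − 55.8927° = +0.0030°; Δλ = -59.4766° − -59.4774° = +0.0008°.
ΔN = Δφ × 111000 = 333.0 m; ΔE = Δλ × 111000 × cos(55.8927°) = +0.0008 × 111000 × 0.560744 = 49.8 m.
Distance = √(ΔE² + ΔN²) = √(49.8² + 333.0²) = 336.7 m.

337 m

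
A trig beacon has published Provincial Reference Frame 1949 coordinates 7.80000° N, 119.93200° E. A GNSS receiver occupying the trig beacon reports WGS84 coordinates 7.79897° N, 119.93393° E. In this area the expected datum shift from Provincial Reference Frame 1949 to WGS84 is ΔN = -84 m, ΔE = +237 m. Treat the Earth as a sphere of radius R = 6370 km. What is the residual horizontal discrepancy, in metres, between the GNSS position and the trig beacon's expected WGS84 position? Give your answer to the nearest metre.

39 m

Observed coordinate differences: Δφ = -0.00103°, Δλ = +0.00193°.
Converting to metres (1° lat = 111177 m, cos φ = 0.990748): observed ΔN = -114.5 m, observed ΔE = 212.6 m.
Subtracting the expected shift leaves a residual of -114.5 − (-84) = -30.5 m north and 212.6 − (237) = -24.4 m east.
Residual distance = √((-30.5)² + (-24.4)²) = 39.1 m.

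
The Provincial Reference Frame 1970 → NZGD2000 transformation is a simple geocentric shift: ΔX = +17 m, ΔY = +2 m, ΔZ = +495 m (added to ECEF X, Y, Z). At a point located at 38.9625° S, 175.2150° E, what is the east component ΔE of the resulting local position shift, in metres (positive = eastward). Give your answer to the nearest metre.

ΔE = -3 m

At φ = -38.9625°, λ = 175.2150°: sin φ = -0.628812, cos φ = 0.777558, sin λ = 0.083417, cos λ = -0.996515.
ΔE = −sin λ·ΔX + cos λ·ΔY = −(0.083417)·(17) + (-0.996515)·(2) = -3.41 m.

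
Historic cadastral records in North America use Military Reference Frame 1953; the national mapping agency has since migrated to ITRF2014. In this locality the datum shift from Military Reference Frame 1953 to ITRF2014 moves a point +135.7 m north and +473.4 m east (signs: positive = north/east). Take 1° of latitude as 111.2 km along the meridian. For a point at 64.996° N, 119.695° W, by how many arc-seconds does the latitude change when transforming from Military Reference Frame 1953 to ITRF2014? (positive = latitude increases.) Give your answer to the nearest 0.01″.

1° of latitude = 111.2 km, so Δφ = 135.7 / 111200 = 0.0012203° = 4.393″.

Δφ = 4.39″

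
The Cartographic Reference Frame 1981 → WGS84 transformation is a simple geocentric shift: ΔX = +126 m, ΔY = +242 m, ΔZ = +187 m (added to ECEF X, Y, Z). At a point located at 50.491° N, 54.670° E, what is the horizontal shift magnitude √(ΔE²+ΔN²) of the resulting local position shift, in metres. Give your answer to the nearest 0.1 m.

At φ = 50.491°, λ = 54.670°: sin φ = 0.771525, cos φ = 0.636199, sin λ = 0.815835, cos λ = 0.578285.
ΔE = −sin λ·ΔX + cos λ·ΔY = −(0.815835)·(126) + (0.578285)·(242) = 37.15 m.
ΔN = −sin φ cos λ·ΔX − sin φ sin λ·ΔY + cos φ·ΔZ = −(0.771525)(0.578285)(126) − (0.771525)(0.815835)(242) + (0.636199)(187) = -89.57 m.
Horizontal magnitude = √(ΔE² + ΔN²) = √(37.15² + (-89.57)²) = 96.97 m.

97.0 m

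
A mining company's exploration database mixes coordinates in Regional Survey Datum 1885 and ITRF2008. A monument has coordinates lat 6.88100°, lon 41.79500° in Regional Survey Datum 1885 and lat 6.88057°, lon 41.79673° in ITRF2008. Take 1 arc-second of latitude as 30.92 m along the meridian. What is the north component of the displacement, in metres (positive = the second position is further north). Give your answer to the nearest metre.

Δφ = 6.88057° − 6.88100° = -0.00043°; Δλ = 41.79673° − 41.79500° = +0.00173°.
1° of latitude = 3600 × 30.92 = 111312 m.
ΔN = Δφ × 111312 = -47.9 m; ΔE = Δλ × 111312 × cos(6.88100°) = +0.00173 × 111312 × 0.992797 = 191.2 m.

ΔN = -48 m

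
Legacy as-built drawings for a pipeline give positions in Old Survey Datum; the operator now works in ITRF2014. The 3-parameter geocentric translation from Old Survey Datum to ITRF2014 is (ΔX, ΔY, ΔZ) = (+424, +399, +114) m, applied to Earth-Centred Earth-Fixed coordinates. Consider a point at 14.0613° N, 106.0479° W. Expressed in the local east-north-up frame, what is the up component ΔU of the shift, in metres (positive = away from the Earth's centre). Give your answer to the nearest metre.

At φ = 14.0613°, λ = -106.0479°: sin φ = 0.242960, cos φ = 0.970036, sin λ = -0.961031, cos λ = -0.276441.
ΔU = cos φ cos λ·ΔX + cos φ sin λ·ΔY + sin φ·ΔZ = (0.970036)(-0.276441)(424) + (0.970036)(-0.961031)(399) + (0.242960)(114) = -457.96 m.

ΔU = -458 m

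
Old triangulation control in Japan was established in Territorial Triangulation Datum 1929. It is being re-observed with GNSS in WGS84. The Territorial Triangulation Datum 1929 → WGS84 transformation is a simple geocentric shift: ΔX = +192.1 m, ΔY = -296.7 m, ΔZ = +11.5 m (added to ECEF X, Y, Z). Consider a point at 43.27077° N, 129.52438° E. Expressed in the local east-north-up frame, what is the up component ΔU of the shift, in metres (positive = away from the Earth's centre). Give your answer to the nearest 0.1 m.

ΔU = -247.8 m

At φ = 43.27077°, λ = 129.52438°: sin φ = 0.685447, cos φ = 0.728123, sin λ = 0.771354, cos λ = -0.636406.
ΔU = cos φ cos λ·ΔX + cos φ sin λ·ΔY + sin φ·ΔZ = (0.728123)(-0.636406)(192.1) + (0.728123)(0.771354)(-296.7) + (0.685447)(11.5) = -247.77 m.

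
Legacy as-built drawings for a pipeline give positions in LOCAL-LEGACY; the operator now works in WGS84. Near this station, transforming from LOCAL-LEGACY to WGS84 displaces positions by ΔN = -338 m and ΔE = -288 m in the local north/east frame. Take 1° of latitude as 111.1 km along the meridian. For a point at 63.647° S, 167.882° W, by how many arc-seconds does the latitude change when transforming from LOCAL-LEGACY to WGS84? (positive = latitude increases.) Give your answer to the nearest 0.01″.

Δφ = -10.95″

1° of latitude = 111.1 km, so Δφ = -338.0 / 111100 = -0.0030423° = -10.952″.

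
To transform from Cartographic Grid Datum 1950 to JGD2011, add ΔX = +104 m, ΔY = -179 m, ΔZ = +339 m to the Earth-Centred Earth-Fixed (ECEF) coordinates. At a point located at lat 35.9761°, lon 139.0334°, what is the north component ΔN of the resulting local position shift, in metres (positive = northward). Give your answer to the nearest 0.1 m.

ΔN = 389.4 m

The local north axis is (−sin φ cos λ, −sin φ sin λ, cos φ), giving ΔN = 46.132 + 68.940 + 274.340 = 389.41 m.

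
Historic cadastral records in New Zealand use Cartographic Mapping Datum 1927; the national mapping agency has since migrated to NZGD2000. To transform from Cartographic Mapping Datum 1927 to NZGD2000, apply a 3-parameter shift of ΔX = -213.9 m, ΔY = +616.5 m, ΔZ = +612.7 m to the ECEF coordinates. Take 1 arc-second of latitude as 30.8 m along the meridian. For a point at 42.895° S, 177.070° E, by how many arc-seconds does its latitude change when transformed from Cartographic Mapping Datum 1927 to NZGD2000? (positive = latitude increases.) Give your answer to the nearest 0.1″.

Δφ = 20.0″

sin φ = -0.680657, cos φ = 0.732602, sin λ = 0.051116, cos λ = -0.998693.
North component: ΔN = −sin φ cos λ·ΔX − sin φ sin λ·ΔY + cos φ·ΔZ = −(-0.680657)(-0.998693)(-213.9) − (-0.680657)(0.051116)(616.5) + (0.732602)(612.7) = 615.72 m.
1° of latitude spans 3600 × 30.80 = 110880 m, so Δφ = 615.72 / 110880 × 3600 = 19.991″.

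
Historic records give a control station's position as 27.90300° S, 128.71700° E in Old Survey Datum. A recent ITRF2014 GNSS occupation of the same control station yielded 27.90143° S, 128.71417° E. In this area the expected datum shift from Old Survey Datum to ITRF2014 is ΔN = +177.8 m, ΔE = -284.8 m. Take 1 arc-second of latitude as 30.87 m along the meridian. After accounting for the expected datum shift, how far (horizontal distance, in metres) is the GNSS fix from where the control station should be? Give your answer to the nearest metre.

8 m

Observed coordinate differences: Δφ = +0.00157°, Δλ = -0.00283°.
Converting to metres (1° lat = 111132 m, cos φ = 0.883741): observed ΔN = 174.5 m, observed ΔE = -277.9 m.
Subtracting the expected shift leaves a residual of 174.5 − (177.8) = -3.3 m north and -277.9 − (-284.8) = 6.9 m east.
Residual distance = √((-3.3)² + 6.9²) = 7.6 m.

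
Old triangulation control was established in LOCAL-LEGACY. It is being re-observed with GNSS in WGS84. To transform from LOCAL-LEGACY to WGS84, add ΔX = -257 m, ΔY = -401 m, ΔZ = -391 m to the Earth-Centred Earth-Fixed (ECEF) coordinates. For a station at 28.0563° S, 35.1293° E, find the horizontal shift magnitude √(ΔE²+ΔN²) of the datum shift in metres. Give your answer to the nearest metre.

The local east axis at (φ, λ) is (−sin λ, cos λ, 0), so ΔE = −sin(35.1293°)·(-257) + cos(35.1293°)·(-401) = -180.08 m.
The local north axis is (−sin φ cos λ, −sin φ sin λ, cos φ), giving ΔN = -98.860 − 108.528 − 345.052 = -552.44 m.
Horizontal magnitude = √(ΔE² + ΔN²) = √((-180.08)² + (-552.44)²) = 581.05 m.

581 m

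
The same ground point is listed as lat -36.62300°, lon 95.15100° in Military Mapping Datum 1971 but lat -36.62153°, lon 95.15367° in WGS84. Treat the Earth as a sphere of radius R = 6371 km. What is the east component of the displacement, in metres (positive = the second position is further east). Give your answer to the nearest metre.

Δφ = -36.62153° − -36.62300° = +0.00147°; Δλ = 95.15367° − 95.15100° = +0.00267°.
1° along a meridian = πR/180 = 111195 m.
ΔN = Δφ × 111195 = 163.5 m; ΔE = Δλ × 111195 × cos(-36.62300°) = +0.00267 × 111195 × 0.802578 = 238.3 m.

ΔE = 238 m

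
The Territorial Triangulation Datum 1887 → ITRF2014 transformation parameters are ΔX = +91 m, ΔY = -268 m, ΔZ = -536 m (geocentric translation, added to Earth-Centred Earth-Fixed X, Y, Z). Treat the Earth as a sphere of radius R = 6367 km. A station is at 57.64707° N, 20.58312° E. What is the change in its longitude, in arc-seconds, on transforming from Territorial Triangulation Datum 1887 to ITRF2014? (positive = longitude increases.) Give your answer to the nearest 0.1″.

Δλ = -17.1″

sin φ = 0.844768, cos φ = 0.535133, sin λ = 0.351566, cos λ = 0.936163.
East component: ΔE = −sin λ·ΔX + cos λ·ΔY = −(0.351566)(91) + (0.936163)(-268) = -282.88 m.
1° of latitude spans πR/180 = 111125 m; at latitude φ, 1° of longitude spans that × cos φ = 59466.7 m, so Δλ = -282.88 / 59466.7 × 3600 = -17.125″.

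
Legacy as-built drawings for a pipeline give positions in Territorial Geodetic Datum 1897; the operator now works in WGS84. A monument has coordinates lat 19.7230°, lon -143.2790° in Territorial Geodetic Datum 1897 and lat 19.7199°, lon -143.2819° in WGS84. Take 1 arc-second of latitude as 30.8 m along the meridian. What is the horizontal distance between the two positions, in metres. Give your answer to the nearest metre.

458 m

Δφ = 19.7199° − 19.7230° = -0.0031°; Δλ = -143.2819° − -143.2790° = -0.0029°.
1° of latitude = 3600 × 30.80 = 110880 m.
ΔN = Δφ × 110880 = -343.7 m; ΔE = Δλ × 110880 × cos(19.7230°) = -0.0029 × 110880 × 0.941335 = -302.7 m.
Distance = √(ΔE² + ΔN²) = √((-302.7)² + (-343.7)²) = 458.0 m.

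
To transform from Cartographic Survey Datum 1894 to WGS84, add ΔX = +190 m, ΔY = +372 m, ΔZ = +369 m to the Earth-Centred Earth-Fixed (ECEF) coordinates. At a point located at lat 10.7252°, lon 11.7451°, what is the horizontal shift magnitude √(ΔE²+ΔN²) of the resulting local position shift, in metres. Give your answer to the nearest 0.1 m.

The local east axis at (φ, λ) is (−sin λ, cos λ, 0), so ΔE = −sin(11.7451°)·190 + cos(11.7451°)·372 = 325.54 m.
The local north axis is (−sin φ cos λ, −sin φ sin λ, cos φ), giving ΔN = -34.618 − 14.092 + 362.554 = 313.84 m.
Horizontal magnitude = √(ΔE² + ΔN²) = √(325.54² + 313.84²) = 452.18 m.

452.2 m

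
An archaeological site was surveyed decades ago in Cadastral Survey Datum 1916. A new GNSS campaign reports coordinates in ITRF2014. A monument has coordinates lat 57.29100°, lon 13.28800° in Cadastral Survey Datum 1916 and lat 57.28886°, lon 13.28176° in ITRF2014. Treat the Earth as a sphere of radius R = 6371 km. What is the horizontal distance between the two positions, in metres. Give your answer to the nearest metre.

Δφ = 57.28886° − 57.29100° = -0.00214°; Δλ = 13.28176° − 13.28800° = -0.00624°.
1° along a meridian = πR/180 = 111195 m.
ΔN = Δφ × 111195 = -238.0 m; ΔE = Δλ × 111195 × cos(57.29100°) = -0.00624 × 111195 × 0.540372 = -374.9 m.
Distance = √(ΔE² + ΔN²) = √((-374.9)² + (-238.0)²) = 444.1 m.

444 m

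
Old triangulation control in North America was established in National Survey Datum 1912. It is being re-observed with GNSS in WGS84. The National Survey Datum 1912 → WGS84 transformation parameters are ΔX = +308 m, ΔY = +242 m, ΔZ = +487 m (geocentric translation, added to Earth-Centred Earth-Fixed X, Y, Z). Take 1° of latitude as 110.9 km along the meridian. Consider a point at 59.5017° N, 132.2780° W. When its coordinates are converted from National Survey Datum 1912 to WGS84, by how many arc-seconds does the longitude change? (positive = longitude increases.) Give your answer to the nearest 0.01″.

sin φ = 0.861644, cos φ = 0.507513, sin λ = -0.739889, cos λ = -0.672728.
East component: ΔE = −sin λ·ΔX + cos λ·ΔY = −(-0.739889)(308) + (-0.672728)(242) = 65.09 m.
1° of latitude spans 110900 m; at latitude φ, 1° of longitude spans that × cos φ = 56283.2 m, so Δλ = 65.09 / 56283.2 × 3600 = 4.163″.

Δλ = 4.16″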